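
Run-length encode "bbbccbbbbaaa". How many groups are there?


Input: bbbccbbbbaaa
Scanning for consecutive runs:
  Group 1: 'b' x 3 (positions 0-2)
  Group 2: 'c' x 2 (positions 3-4)
  Group 3: 'b' x 4 (positions 5-8)
  Group 4: 'a' x 3 (positions 9-11)
Total groups: 4

4


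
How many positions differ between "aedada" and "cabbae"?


Comparing "aedada" and "cabbae" position by position:
  Position 0: 'a' vs 'c' => DIFFER
  Position 1: 'e' vs 'a' => DIFFER
  Position 2: 'd' vs 'b' => DIFFER
  Position 3: 'a' vs 'b' => DIFFER
  Position 4: 'd' vs 'a' => DIFFER
  Position 5: 'a' vs 'e' => DIFFER
Positions that differ: 6

6


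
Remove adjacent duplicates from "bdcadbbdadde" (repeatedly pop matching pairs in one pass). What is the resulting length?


Input: bdcadbbdadde
Stack-based adjacent duplicate removal:
  Read 'b': push. Stack: b
  Read 'd': push. Stack: bd
  Read 'c': push. Stack: bdc
  Read 'a': push. Stack: bdca
  Read 'd': push. Stack: bdcad
  Read 'b': push. Stack: bdcadb
  Read 'b': matches stack top 'b' => pop. Stack: bdcad
  Read 'd': matches stack top 'd' => pop. Stack: bdca
  Read 'a': matches stack top 'a' => pop. Stack: bdc
  Read 'd': push. Stack: bdcd
  Read 'd': matches stack top 'd' => pop. Stack: bdc
  Read 'e': push. Stack: bdce
Final stack: "bdce" (length 4)

4


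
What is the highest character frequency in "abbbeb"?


Input: abbbeb
Character counts:
  'a': 1
  'b': 4
  'e': 1
Maximum frequency: 4

4


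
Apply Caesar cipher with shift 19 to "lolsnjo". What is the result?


Caesar cipher: shift "lolsnjo" by 19
  'l' (pos 11) + 19 = pos 4 = 'e'
  'o' (pos 14) + 19 = pos 7 = 'h'
  'l' (pos 11) + 19 = pos 4 = 'e'
  's' (pos 18) + 19 = pos 11 = 'l'
  'n' (pos 13) + 19 = pos 6 = 'g'
  'j' (pos 9) + 19 = pos 2 = 'c'
  'o' (pos 14) + 19 = pos 7 = 'h'
Result: ehelgch

ehelgch


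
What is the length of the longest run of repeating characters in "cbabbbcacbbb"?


Input: "cbabbbcacbbb"
Scanning for longest run:
  Position 1 ('b'): new char, reset run to 1
  Position 2 ('a'): new char, reset run to 1
  Position 3 ('b'): new char, reset run to 1
  Position 4 ('b'): continues run of 'b', length=2
  Position 5 ('b'): continues run of 'b', length=3
  Position 6 ('c'): new char, reset run to 1
  Position 7 ('a'): new char, reset run to 1
  Position 8 ('c'): new char, reset run to 1
  Position 9 ('b'): new char, reset run to 1
  Position 10 ('b'): continues run of 'b', length=2
  Position 11 ('b'): continues run of 'b', length=3
Longest run: 'b' with length 3

3


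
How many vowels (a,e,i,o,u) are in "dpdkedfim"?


Input: dpdkedfim
Checking each character:
  'd' at position 0: consonant
  'p' at position 1: consonant
  'd' at position 2: consonant
  'k' at position 3: consonant
  'e' at position 4: vowel (running total: 1)
  'd' at position 5: consonant
  'f' at position 6: consonant
  'i' at position 7: vowel (running total: 2)
  'm' at position 8: consonant
Total vowels: 2

2


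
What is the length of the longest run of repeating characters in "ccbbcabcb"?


Input: "ccbbcabcb"
Scanning for longest run:
  Position 1 ('c'): continues run of 'c', length=2
  Position 2 ('b'): new char, reset run to 1
  Position 3 ('b'): continues run of 'b', length=2
  Position 4 ('c'): new char, reset run to 1
  Position 5 ('a'): new char, reset run to 1
  Position 6 ('b'): new char, reset run to 1
  Position 7 ('c'): new char, reset run to 1
  Position 8 ('b'): new char, reset run to 1
Longest run: 'c' with length 2

2


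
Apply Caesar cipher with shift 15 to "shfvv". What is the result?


Caesar cipher: shift "shfvv" by 15
  's' (pos 18) + 15 = pos 7 = 'h'
  'h' (pos 7) + 15 = pos 22 = 'w'
  'f' (pos 5) + 15 = pos 20 = 'u'
  'v' (pos 21) + 15 = pos 10 = 'k'
  'v' (pos 21) + 15 = pos 10 = 'k'
Result: hwukk

hwukk


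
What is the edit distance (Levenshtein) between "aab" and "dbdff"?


Computing edit distance: "aab" -> "dbdff"
DP table:
           d    b    d    f    f
      0    1    2    3    4    5
  a   1    1    2    3    4    5
  a   2    2    2    3    4    5
  b   3    3    2    3    4    5
Edit distance = dp[3][5] = 5

5


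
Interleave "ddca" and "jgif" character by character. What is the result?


Interleaving "ddca" and "jgif":
  Position 0: 'd' from first, 'j' from second => "dj"
  Position 1: 'd' from first, 'g' from second => "dg"
  Position 2: 'c' from first, 'i' from second => "ci"
  Position 3: 'a' from first, 'f' from second => "af"
Result: djdgciaf

djdgciaf


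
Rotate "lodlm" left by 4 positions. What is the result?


Input: "lodlm", rotate left by 4
First 4 characters: "lodl"
Remaining characters: "m"
Concatenate remaining + first: "m" + "lodl" = "mlodl"

mlodl


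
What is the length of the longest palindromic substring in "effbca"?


Input: "effbca"
Checking substrings for palindromes:
  [1:3] "ff" (len 2) => palindrome
Longest palindromic substring: "ff" with length 2

2


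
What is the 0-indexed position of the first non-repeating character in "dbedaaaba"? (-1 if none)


Input: dbedaaaba
Character frequencies:
  'a': 4
  'b': 2
  'd': 2
  'e': 1
Scanning left to right for freq == 1:
  Position 0 ('d'): freq=2, skip
  Position 1 ('b'): freq=2, skip
  Position 2 ('e'): unique! => answer = 2

2


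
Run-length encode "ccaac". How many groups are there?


Input: ccaac
Scanning for consecutive runs:
  Group 1: 'c' x 2 (positions 0-1)
  Group 2: 'a' x 2 (positions 2-3)
  Group 3: 'c' x 1 (positions 4-4)
Total groups: 3

3


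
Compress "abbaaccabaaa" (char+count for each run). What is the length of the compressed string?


Input: abbaaccabaaa
Runs:
  'a' x 1 => "a1"
  'b' x 2 => "b2"
  'a' x 2 => "a2"
  'c' x 2 => "c2"
  'a' x 1 => "a1"
  'b' x 1 => "b1"
  'a' x 3 => "a3"
Compressed: "a1b2a2c2a1b1a3"
Compressed length: 14

14


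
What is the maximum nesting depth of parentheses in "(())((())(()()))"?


Input: "(())((())(()()))"
Tracking depth:
  Position 0 '(': depth becomes 1
  Position 1 '(': depth becomes 2
  Position 2 ')': depth becomes 1
  Position 3 ')': depth becomes 0
  Position 4 '(': depth becomes 1
  Position 5 '(': depth becomes 2
  Position 6 '(': depth becomes 3
  Position 7 ')': depth becomes 2
  Position 8 ')': depth becomes 1
  Position 9 '(': depth becomes 2
  Position 10 '(': depth becomes 3
  Position 11 ')': depth becomes 2
  Position 12 '(': depth becomes 3
  Position 13 ')': depth becomes 2
  Position 14 ')': depth becomes 1
  Position 15 ')': depth becomes 0
Maximum depth reached: 3

3


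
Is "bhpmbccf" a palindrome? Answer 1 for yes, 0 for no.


Input: bhpmbccf
Reversed: fccbmphb
  Compare pos 0 ('b') with pos 7 ('f'): MISMATCH
  Compare pos 1 ('h') with pos 6 ('c'): MISMATCH
  Compare pos 2 ('p') with pos 5 ('c'): MISMATCH
  Compare pos 3 ('m') with pos 4 ('b'): MISMATCH
Result: not a palindrome

0


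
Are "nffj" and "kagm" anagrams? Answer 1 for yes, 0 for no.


Strings: "nffj", "kagm"
Sorted first:  ffjn
Sorted second: agkm
Differ at position 0: 'f' vs 'a' => not anagrams

0


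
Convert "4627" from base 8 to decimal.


Input: "4627" in base 8
Positional expansion:
  Digit '4' (value 4) x 8^3 = 2048
  Digit '6' (value 6) x 8^2 = 384
  Digit '2' (value 2) x 8^1 = 16
  Digit '7' (value 7) x 8^0 = 7
Sum = 2455

2455


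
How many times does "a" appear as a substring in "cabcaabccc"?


Searching for "a" in "cabcaabccc"
Scanning each position:
  Position 0: "c" => no
  Position 1: "a" => MATCH
  Position 2: "b" => no
  Position 3: "c" => no
  Position 4: "a" => MATCH
  Position 5: "a" => MATCH
  Position 6: "b" => no
  Position 7: "c" => no
  Position 8: "c" => no
  Position 9: "c" => no
Total occurrences: 3

3


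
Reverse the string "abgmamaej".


Input: abgmamaej
Reading characters right to left:
  Position 8: 'j'
  Position 7: 'e'
  Position 6: 'a'
  Position 5: 'm'
  Position 4: 'a'
  Position 3: 'm'
  Position 2: 'g'
  Position 1: 'b'
  Position 0: 'a'
Reversed: jeamamgba

jeamamgba


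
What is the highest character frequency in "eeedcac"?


Input: eeedcac
Character counts:
  'a': 1
  'c': 2
  'd': 1
  'e': 3
Maximum frequency: 3

3


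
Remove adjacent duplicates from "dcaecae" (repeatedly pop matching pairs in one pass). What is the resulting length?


Input: dcaecae
Stack-based adjacent duplicate removal:
  Read 'd': push. Stack: d
  Read 'c': push. Stack: dc
  Read 'a': push. Stack: dca
  Read 'e': push. Stack: dcae
  Read 'c': push. Stack: dcaec
  Read 'a': push. Stack: dcaeca
  Read 'e': push. Stack: dcaecae
Final stack: "dcaecae" (length 7)

7


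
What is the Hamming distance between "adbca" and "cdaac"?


Comparing "adbca" and "cdaac" position by position:
  Position 0: 'a' vs 'c' => differ
  Position 1: 'd' vs 'd' => same
  Position 2: 'b' vs 'a' => differ
  Position 3: 'c' vs 'a' => differ
  Position 4: 'a' vs 'c' => differ
Total differences (Hamming distance): 4

4


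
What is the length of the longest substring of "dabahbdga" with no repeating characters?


Input: "dabahbdga"
Sliding window (track last position of each char):
  Position 0 ('d'): window [0,0] length 1 -- new best
  Position 1 ('a'): window [0,1] length 2 -- new best
  Position 2 ('b'): window [0,2] length 3 -- new best
  Position 3 ('a'): repeat (last at 1), move window start to 2
  Position 3 ('a'): window [2,3] length 2
  Position 4 ('h'): window [2,4] length 3
  Position 5 ('b'): repeat (last at 2), move window start to 3
  Position 5 ('b'): window [3,5] length 3
  Position 6 ('d'): window [3,6] length 4 -- new best
  Position 7 ('g'): window [3,7] length 5 -- new best
  Position 8 ('a'): repeat (last at 3), move window start to 4
  Position 8 ('a'): window [4,8] length 5
Longest substring with no repeats: "ahbdg" with length 5

5


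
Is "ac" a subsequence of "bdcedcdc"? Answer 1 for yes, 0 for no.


Check if "ac" is a subsequence of "bdcedcdc"
Greedy scan:
  Position 0 ('b'): no match needed
  Position 1 ('d'): no match needed
  Position 2 ('c'): no match needed
  Position 3 ('e'): no match needed
  Position 4 ('d'): no match needed
  Position 5 ('c'): no match needed
  Position 6 ('d'): no match needed
  Position 7 ('c'): no match needed
Only matched 0/2 characters => not a subsequence

0


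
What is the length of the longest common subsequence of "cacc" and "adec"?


LCS of "cacc" and "adec"
DP table:
           a    d    e    c
      0    0    0    0    0
  c   0    0    0    0    1
  a   0    1    1    1    1
  c   0    1    1    1    2
  c   0    1    1    1    2
LCS length = dp[4][4] = 2

2


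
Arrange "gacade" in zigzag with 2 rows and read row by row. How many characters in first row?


Zigzag "gacade" into 2 rows:
Placing characters:
  'g' => row 0
  'a' => row 1
  'c' => row 0
  'a' => row 1
  'd' => row 0
  'e' => row 1
Rows:
  Row 0: "gcd"
  Row 1: "aae"
First row length: 3

3


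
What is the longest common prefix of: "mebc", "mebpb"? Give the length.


Words: mebc, mebpb
  Position 0: all 'm' => match
  Position 1: all 'e' => match
  Position 2: all 'b' => match
  Position 3: ('c', 'p') => mismatch, stop
LCP = "meb" (length 3)

3


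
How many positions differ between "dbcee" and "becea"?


Comparing "dbcee" and "becea" position by position:
  Position 0: 'd' vs 'b' => DIFFER
  Position 1: 'b' vs 'e' => DIFFER
  Position 2: 'c' vs 'c' => same
  Position 3: 'e' vs 'e' => same
  Position 4: 'e' vs 'a' => DIFFER
Positions that differ: 3

3


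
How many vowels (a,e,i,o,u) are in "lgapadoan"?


Input: lgapadoan
Checking each character:
  'l' at position 0: consonant
  'g' at position 1: consonant
  'a' at position 2: vowel (running total: 1)
  'p' at position 3: consonant
  'a' at position 4: vowel (running total: 2)
  'd' at position 5: consonant
  'o' at position 6: vowel (running total: 3)
  'a' at position 7: vowel (running total: 4)
  'n' at position 8: consonant
Total vowels: 4

4


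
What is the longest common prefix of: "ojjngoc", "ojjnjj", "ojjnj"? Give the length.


Words: ojjngoc, ojjnjj, ojjnj
  Position 0: all 'o' => match
  Position 1: all 'j' => match
  Position 2: all 'j' => match
  Position 3: all 'n' => match
  Position 4: ('g', 'j', 'j') => mismatch, stop
LCP = "ojjn" (length 4)

4


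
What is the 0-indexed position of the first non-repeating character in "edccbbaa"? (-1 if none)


Input: edccbbaa
Character frequencies:
  'a': 2
  'b': 2
  'c': 2
  'd': 1
  'e': 1
Scanning left to right for freq == 1:
  Position 0 ('e'): unique! => answer = 0

0


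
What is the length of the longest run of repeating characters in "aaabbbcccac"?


Input: "aaabbbcccac"
Scanning for longest run:
  Position 1 ('a'): continues run of 'a', length=2
  Position 2 ('a'): continues run of 'a', length=3
  Position 3 ('b'): new char, reset run to 1
  Position 4 ('b'): continues run of 'b', length=2
  Position 5 ('b'): continues run of 'b', length=3
  Position 6 ('c'): new char, reset run to 1
  Position 7 ('c'): continues run of 'c', length=2
  Position 8 ('c'): continues run of 'c', length=3
  Position 9 ('a'): new char, reset run to 1
  Position 10 ('c'): new char, reset run to 1
Longest run: 'a' with length 3

3


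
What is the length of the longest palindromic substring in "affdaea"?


Input: "affdaea"
Checking substrings for palindromes:
  [4:7] "aea" (len 3) => palindrome
  [1:3] "ff" (len 2) => palindrome
Longest palindromic substring: "aea" with length 3

3


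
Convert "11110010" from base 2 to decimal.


Input: "11110010" in base 2
Positional expansion:
  Digit '1' (value 1) x 2^7 = 128
  Digit '1' (value 1) x 2^6 = 64
  Digit '1' (value 1) x 2^5 = 32
  Digit '1' (value 1) x 2^4 = 16
  Digit '0' (value 0) x 2^3 = 0
  Digit '0' (value 0) x 2^2 = 0
  Digit '1' (value 1) x 2^1 = 2
  Digit '0' (value 0) x 2^0 = 0
Sum = 242

242


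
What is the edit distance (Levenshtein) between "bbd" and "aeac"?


Computing edit distance: "bbd" -> "aeac"
DP table:
           a    e    a    c
      0    1    2    3    4
  b   1    1    2    3    4
  b   2    2    2    3    4
  d   3    3    3    3    4
Edit distance = dp[3][4] = 4

4


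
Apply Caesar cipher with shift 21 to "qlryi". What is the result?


Caesar cipher: shift "qlryi" by 21
  'q' (pos 16) + 21 = pos 11 = 'l'
  'l' (pos 11) + 21 = pos 6 = 'g'
  'r' (pos 17) + 21 = pos 12 = 'm'
  'y' (pos 24) + 21 = pos 19 = 't'
  'i' (pos 8) + 21 = pos 3 = 'd'
Result: lgmtd

lgmtd


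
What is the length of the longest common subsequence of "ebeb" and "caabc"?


LCS of "ebeb" and "caabc"
DP table:
           c    a    a    b    c
      0    0    0    0    0    0
  e   0    0    0    0    0    0
  b   0    0    0    0    1    1
  e   0    0    0    0    1    1
  b   0    0    0    0    1    1
LCS length = dp[4][5] = 1

1


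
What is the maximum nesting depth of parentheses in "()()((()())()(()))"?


Input: "()()((()())()(()))"
Tracking depth:
  Position 0 '(': depth becomes 1
  Position 1 ')': depth becomes 0
  Position 2 '(': depth becomes 1
  Position 3 ')': depth becomes 0
  Position 4 '(': depth becomes 1
  Position 5 '(': depth becomes 2
  Position 6 '(': depth becomes 3
  Position 7 ')': depth becomes 2
  Position 8 '(': depth becomes 3
  Position 9 ')': depth becomes 2
  Position 10 ')': depth becomes 1
  Position 11 '(': depth becomes 2
  Position 12 ')': depth becomes 1
  Position 13 '(': depth becomes 2
  Position 14 '(': depth becomes 3
  Position 15 ')': depth becomes 2
  Position 16 ')': depth becomes 1
  Position 17 ')': depth becomes 0
Maximum depth reached: 3

3


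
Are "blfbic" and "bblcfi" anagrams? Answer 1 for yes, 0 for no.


Strings: "blfbic", "bblcfi"
Sorted first:  bbcfil
Sorted second: bbcfil
Sorted forms match => anagrams

1


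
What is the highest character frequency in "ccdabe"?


Input: ccdabe
Character counts:
  'a': 1
  'b': 1
  'c': 2
  'd': 1
  'e': 1
Maximum frequency: 2

2


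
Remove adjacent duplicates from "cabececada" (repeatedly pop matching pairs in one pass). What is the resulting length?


Input: cabececada
Stack-based adjacent duplicate removal:
  Read 'c': push. Stack: c
  Read 'a': push. Stack: ca
  Read 'b': push. Stack: cab
  Read 'e': push. Stack: cabe
  Read 'c': push. Stack: cabec
  Read 'e': push. Stack: cabece
  Read 'c': push. Stack: cabecec
  Read 'a': push. Stack: cabececa
  Read 'd': push. Stack: cabececad
  Read 'a': push. Stack: cabececada
Final stack: "cabececada" (length 10)

10


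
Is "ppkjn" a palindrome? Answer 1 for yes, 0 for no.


Input: ppkjn
Reversed: njkpp
  Compare pos 0 ('p') with pos 4 ('n'): MISMATCH
  Compare pos 1 ('p') with pos 3 ('j'): MISMATCH
Result: not a palindrome

0


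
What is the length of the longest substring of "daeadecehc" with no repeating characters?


Input: "daeadecehc"
Sliding window (track last position of each char):
  Position 0 ('d'): window [0,0] length 1 -- new best
  Position 1 ('a'): window [0,1] length 2 -- new best
  Position 2 ('e'): window [0,2] length 3 -- new best
  Position 3 ('a'): repeat (last at 1), move window start to 2
  Position 3 ('a'): window [2,3] length 2
  Position 4 ('d'): window [2,4] length 3
  Position 5 ('e'): repeat (last at 2), move window start to 3
  Position 5 ('e'): window [3,5] length 3
  Position 6 ('c'): window [3,6] length 4 -- new best
  Position 7 ('e'): repeat (last at 5), move window start to 6
  Position 7 ('e'): window [6,7] length 2
  Position 8 ('h'): window [6,8] length 3
  Position 9 ('c'): repeat (last at 6), move window start to 7
  Position 9 ('c'): window [7,9] length 3
Longest substring with no repeats: "adec" with length 4

4


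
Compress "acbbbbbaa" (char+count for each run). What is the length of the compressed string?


Input: acbbbbbaa
Runs:
  'a' x 1 => "a1"
  'c' x 1 => "c1"
  'b' x 5 => "b5"
  'a' x 2 => "a2"
Compressed: "a1c1b5a2"
Compressed length: 8

8


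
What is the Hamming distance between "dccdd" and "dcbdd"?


Comparing "dccdd" and "dcbdd" position by position:
  Position 0: 'd' vs 'd' => same
  Position 1: 'c' vs 'c' => same
  Position 2: 'c' vs 'b' => differ
  Position 3: 'd' vs 'd' => same
  Position 4: 'd' vs 'd' => same
Total differences (Hamming distance): 1

1


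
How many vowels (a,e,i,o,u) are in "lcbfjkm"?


Input: lcbfjkm
Checking each character:
  'l' at position 0: consonant
  'c' at position 1: consonant
  'b' at position 2: consonant
  'f' at position 3: consonant
  'j' at position 4: consonant
  'k' at position 5: consonant
  'm' at position 6: consonant
Total vowels: 0

0


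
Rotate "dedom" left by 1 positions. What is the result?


Input: "dedom", rotate left by 1
First 1 characters: "d"
Remaining characters: "edom"
Concatenate remaining + first: "edom" + "d" = "edomd"

edomd


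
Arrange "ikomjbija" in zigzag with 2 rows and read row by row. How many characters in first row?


Zigzag "ikomjbija" into 2 rows:
Placing characters:
  'i' => row 0
  'k' => row 1
  'o' => row 0
  'm' => row 1
  'j' => row 0
  'b' => row 1
  'i' => row 0
  'j' => row 1
  'a' => row 0
Rows:
  Row 0: "iojia"
  Row 1: "kmbj"
First row length: 5

5


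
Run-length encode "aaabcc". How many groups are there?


Input: aaabcc
Scanning for consecutive runs:
  Group 1: 'a' x 3 (positions 0-2)
  Group 2: 'b' x 1 (positions 3-3)
  Group 3: 'c' x 2 (positions 4-5)
Total groups: 3

3


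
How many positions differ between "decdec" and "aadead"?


Comparing "decdec" and "aadead" position by position:
  Position 0: 'd' vs 'a' => DIFFER
  Position 1: 'e' vs 'a' => DIFFER
  Position 2: 'c' vs 'd' => DIFFER
  Position 3: 'd' vs 'e' => DIFFER
  Position 4: 'e' vs 'a' => DIFFER
  Position 5: 'c' vs 'd' => DIFFER
Positions that differ: 6

6


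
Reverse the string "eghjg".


Input: eghjg
Reading characters right to left:
  Position 4: 'g'
  Position 3: 'j'
  Position 2: 'h'
  Position 1: 'g'
  Position 0: 'e'
Reversed: gjhge

gjhge


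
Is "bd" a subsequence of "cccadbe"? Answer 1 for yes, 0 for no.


Check if "bd" is a subsequence of "cccadbe"
Greedy scan:
  Position 0 ('c'): no match needed
  Position 1 ('c'): no match needed
  Position 2 ('c'): no match needed
  Position 3 ('a'): no match needed
  Position 4 ('d'): no match needed
  Position 5 ('b'): matches sub[0] = 'b'
  Position 6 ('e'): no match needed
Only matched 1/2 characters => not a subsequence

0


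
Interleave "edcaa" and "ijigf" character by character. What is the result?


Interleaving "edcaa" and "ijigf":
  Position 0: 'e' from first, 'i' from second => "ei"
  Position 1: 'd' from first, 'j' from second => "dj"
  Position 2: 'c' from first, 'i' from second => "ci"
  Position 3: 'a' from first, 'g' from second => "ag"
  Position 4: 'a' from first, 'f' from second => "af"
Result: eidjciagaf

eidjciagaf


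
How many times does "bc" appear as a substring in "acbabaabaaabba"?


Searching for "bc" in "acbabaabaaabba"
Scanning each position:
  Position 0: "ac" => no
  Position 1: "cb" => no
  Position 2: "ba" => no
  Position 3: "ab" => no
  Position 4: "ba" => no
  Position 5: "aa" => no
  Position 6: "ab" => no
  Position 7: "ba" => no
  Position 8: "aa" => no
  Position 9: "aa" => no
  Position 10: "ab" => no
  Position 11: "bb" => no
  Position 12: "ba" => no
Total occurrences: 0

0


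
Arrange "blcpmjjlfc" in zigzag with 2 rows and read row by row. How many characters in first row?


Zigzag "blcpmjjlfc" into 2 rows:
Placing characters:
  'b' => row 0
  'l' => row 1
  'c' => row 0
  'p' => row 1
  'm' => row 0
  'j' => row 1
  'j' => row 0
  'l' => row 1
  'f' => row 0
  'c' => row 1
Rows:
  Row 0: "bcmjf"
  Row 1: "lpjlc"
First row length: 5

5


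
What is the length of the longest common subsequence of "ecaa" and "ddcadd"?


LCS of "ecaa" and "ddcadd"
DP table:
           d    d    c    a    d    d
      0    0    0    0    0    0    0
  e   0    0    0    0    0    0    0
  c   0    0    0    1    1    1    1
  a   0    0    0    1    2    2    2
  a   0    0    0    1    2    2    2
LCS length = dp[4][6] = 2

2


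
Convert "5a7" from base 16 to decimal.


Input: "5a7" in base 16
Positional expansion:
  Digit '5' (value 5) x 16^2 = 1280
  Digit 'a' (value 10) x 16^1 = 160
  Digit '7' (value 7) x 16^0 = 7
Sum = 1447

1447


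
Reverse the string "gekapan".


Input: gekapan
Reading characters right to left:
  Position 6: 'n'
  Position 5: 'a'
  Position 4: 'p'
  Position 3: 'a'
  Position 2: 'k'
  Position 1: 'e'
  Position 0: 'g'
Reversed: napakeg

napakeg


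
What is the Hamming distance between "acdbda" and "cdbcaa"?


Comparing "acdbda" and "cdbcaa" position by position:
  Position 0: 'a' vs 'c' => differ
  Position 1: 'c' vs 'd' => differ
  Position 2: 'd' vs 'b' => differ
  Position 3: 'b' vs 'c' => differ
  Position 4: 'd' vs 'a' => differ
  Position 5: 'a' vs 'a' => same
Total differences (Hamming distance): 5

5


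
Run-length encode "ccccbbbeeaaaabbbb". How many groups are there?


Input: ccccbbbeeaaaabbbb
Scanning for consecutive runs:
  Group 1: 'c' x 4 (positions 0-3)
  Group 2: 'b' x 3 (positions 4-6)
  Group 3: 'e' x 2 (positions 7-8)
  Group 4: 'a' x 4 (positions 9-12)
  Group 5: 'b' x 4 (positions 13-16)
Total groups: 5

5


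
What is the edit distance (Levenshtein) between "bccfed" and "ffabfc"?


Computing edit distance: "bccfed" -> "ffabfc"
DP table:
           f    f    a    b    f    c
      0    1    2    3    4    5    6
  b   1    1    2    3    3    4    5
  c   2    2    2    3    4    4    4
  c   3    3    3    3    4    5    4
  f   4    3    3    4    4    4    5
  e   5    4    4    4    5    5    5
  d   6    5    5    5    5    6    6
Edit distance = dp[6][6] = 6

6


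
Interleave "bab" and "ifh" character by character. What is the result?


Interleaving "bab" and "ifh":
  Position 0: 'b' from first, 'i' from second => "bi"
  Position 1: 'a' from first, 'f' from second => "af"
  Position 2: 'b' from first, 'h' from second => "bh"
Result: biafbh

biafbh


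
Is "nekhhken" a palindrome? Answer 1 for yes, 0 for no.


Input: nekhhken
Reversed: nekhhken
  Compare pos 0 ('n') with pos 7 ('n'): match
  Compare pos 1 ('e') with pos 6 ('e'): match
  Compare pos 2 ('k') with pos 5 ('k'): match
  Compare pos 3 ('h') with pos 4 ('h'): match
Result: palindrome

1


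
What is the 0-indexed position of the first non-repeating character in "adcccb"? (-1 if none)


Input: adcccb
Character frequencies:
  'a': 1
  'b': 1
  'c': 3
  'd': 1
Scanning left to right for freq == 1:
  Position 0 ('a'): unique! => answer = 0

0


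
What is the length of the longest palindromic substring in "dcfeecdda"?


Input: "dcfeecdda"
Checking substrings for palindromes:
  [3:5] "ee" (len 2) => palindrome
  [6:8] "dd" (len 2) => palindrome
Longest palindromic substring: "ee" with length 2

2


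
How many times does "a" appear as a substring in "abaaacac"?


Searching for "a" in "abaaacac"
Scanning each position:
  Position 0: "a" => MATCH
  Position 1: "b" => no
  Position 2: "a" => MATCH
  Position 3: "a" => MATCH
  Position 4: "a" => MATCH
  Position 5: "c" => no
  Position 6: "a" => MATCH
  Position 7: "c" => no
Total occurrences: 5

5


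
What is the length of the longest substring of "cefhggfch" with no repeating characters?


Input: "cefhggfch"
Sliding window (track last position of each char):
  Position 0 ('c'): window [0,0] length 1 -- new best
  Position 1 ('e'): window [0,1] length 2 -- new best
  Position 2 ('f'): window [0,2] length 3 -- new best
  Position 3 ('h'): window [0,3] length 4 -- new best
  Position 4 ('g'): window [0,4] length 5 -- new best
  Position 5 ('g'): repeat (last at 4), move window start to 5
  Position 5 ('g'): window [5,5] length 1
  Position 6 ('f'): window [5,6] length 2
  Position 7 ('c'): window [5,7] length 3
  Position 8 ('h'): window [5,8] length 4
Longest substring with no repeats: "cefhg" with length 5

5


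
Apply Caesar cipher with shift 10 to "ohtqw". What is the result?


Caesar cipher: shift "ohtqw" by 10
  'o' (pos 14) + 10 = pos 24 = 'y'
  'h' (pos 7) + 10 = pos 17 = 'r'
  't' (pos 19) + 10 = pos 3 = 'd'
  'q' (pos 16) + 10 = pos 0 = 'a'
  'w' (pos 22) + 10 = pos 6 = 'g'
Result: yrdag

yrdag


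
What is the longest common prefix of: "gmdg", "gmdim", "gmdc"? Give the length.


Words: gmdg, gmdim, gmdc
  Position 0: all 'g' => match
  Position 1: all 'm' => match
  Position 2: all 'd' => match
  Position 3: ('g', 'i', 'c') => mismatch, stop
LCP = "gmd" (length 3)

3


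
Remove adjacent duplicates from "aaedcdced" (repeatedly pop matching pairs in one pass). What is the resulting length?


Input: aaedcdced
Stack-based adjacent duplicate removal:
  Read 'a': push. Stack: a
  Read 'a': matches stack top 'a' => pop. Stack: (empty)
  Read 'e': push. Stack: e
  Read 'd': push. Stack: ed
  Read 'c': push. Stack: edc
  Read 'd': push. Stack: edcd
  Read 'c': push. Stack: edcdc
  Read 'e': push. Stack: edcdce
  Read 'd': push. Stack: edcdced
Final stack: "edcdced" (length 7)

7


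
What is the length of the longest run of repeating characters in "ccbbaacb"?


Input: "ccbbaacb"
Scanning for longest run:
  Position 1 ('c'): continues run of 'c', length=2
  Position 2 ('b'): new char, reset run to 1
  Position 3 ('b'): continues run of 'b', length=2
  Position 4 ('a'): new char, reset run to 1
  Position 5 ('a'): continues run of 'a', length=2
  Position 6 ('c'): new char, reset run to 1
  Position 7 ('b'): new char, reset run to 1
Longest run: 'c' with length 2

2


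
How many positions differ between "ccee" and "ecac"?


Comparing "ccee" and "ecac" position by position:
  Position 0: 'c' vs 'e' => DIFFER
  Position 1: 'c' vs 'c' => same
  Position 2: 'e' vs 'a' => DIFFER
  Position 3: 'e' vs 'c' => DIFFER
Positions that differ: 3

3


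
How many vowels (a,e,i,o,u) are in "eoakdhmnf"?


Input: eoakdhmnf
Checking each character:
  'e' at position 0: vowel (running total: 1)
  'o' at position 1: vowel (running total: 2)
  'a' at position 2: vowel (running total: 3)
  'k' at position 3: consonant
  'd' at position 4: consonant
  'h' at position 5: consonant
  'm' at position 6: consonant
  'n' at position 7: consonant
  'f' at position 8: consonant
Total vowels: 3

3


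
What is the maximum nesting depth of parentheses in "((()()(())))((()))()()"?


Input: "((()()(())))((()))()()"
Tracking depth:
  Position 0 '(': depth becomes 1
  Position 1 '(': depth becomes 2
  Position 2 '(': depth becomes 3
  Position 3 ')': depth becomes 2
  Position 4 '(': depth becomes 3
  Position 5 ')': depth becomes 2
  Position 6 '(': depth becomes 3
  Position 7 '(': depth becomes 4
  Position 8 ')': depth becomes 3
  Position 9 ')': depth becomes 2
  Position 10 ')': depth becomes 1
  Position 11 ')': depth becomes 0
  Position 12 '(': depth becomes 1
  Position 13 '(': depth becomes 2
  Position 14 '(': depth becomes 3
  Position 15 ')': depth becomes 2
  Position 16 ')': depth becomes 1
  Position 17 ')': depth becomes 0
  Position 18 '(': depth becomes 1
  Position 19 ')': depth becomes 0
  Position 20 '(': depth becomes 1
  Position 21 ')': depth becomes 0
Maximum depth reached: 4

4


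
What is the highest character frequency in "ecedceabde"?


Input: ecedceabde
Character counts:
  'a': 1
  'b': 1
  'c': 2
  'd': 2
  'e': 4
Maximum frequency: 4

4


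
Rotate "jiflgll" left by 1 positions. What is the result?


Input: "jiflgll", rotate left by 1
First 1 characters: "j"
Remaining characters: "iflgll"
Concatenate remaining + first: "iflgll" + "j" = "iflgllj"

iflgllj


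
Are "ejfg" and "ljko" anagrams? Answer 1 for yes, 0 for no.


Strings: "ejfg", "ljko"
Sorted first:  efgj
Sorted second: jklo
Differ at position 0: 'e' vs 'j' => not anagrams

0


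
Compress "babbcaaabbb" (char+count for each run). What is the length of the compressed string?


Input: babbcaaabbb
Runs:
  'b' x 1 => "b1"
  'a' x 1 => "a1"
  'b' x 2 => "b2"
  'c' x 1 => "c1"
  'a' x 3 => "a3"
  'b' x 3 => "b3"
Compressed: "b1a1b2c1a3b3"
Compressed length: 12

12


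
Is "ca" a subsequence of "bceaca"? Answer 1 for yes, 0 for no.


Check if "ca" is a subsequence of "bceaca"
Greedy scan:
  Position 0 ('b'): no match needed
  Position 1 ('c'): matches sub[0] = 'c'
  Position 2 ('e'): no match needed
  Position 3 ('a'): matches sub[1] = 'a'
  Position 4 ('c'): no match needed
  Position 5 ('a'): no match needed
All 2 characters matched => is a subsequence

1


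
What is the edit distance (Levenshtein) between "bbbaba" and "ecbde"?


Computing edit distance: "bbbaba" -> "ecbde"
DP table:
           e    c    b    d    e
      0    1    2    3    4    5
  b   1    1    2    2    3    4
  b   2    2    2    2    3    4
  b   3    3    3    2    3    4
  a   4    4    4    3    3    4
  b   5    5    5    4    4    4
  a   6    6    6    5    5    5
Edit distance = dp[6][5] = 5

5


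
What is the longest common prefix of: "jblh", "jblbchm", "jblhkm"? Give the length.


Words: jblh, jblbchm, jblhkm
  Position 0: all 'j' => match
  Position 1: all 'b' => match
  Position 2: all 'l' => match
  Position 3: ('h', 'b', 'h') => mismatch, stop
LCP = "jbl" (length 3)

3


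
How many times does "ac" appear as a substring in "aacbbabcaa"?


Searching for "ac" in "aacbbabcaa"
Scanning each position:
  Position 0: "aa" => no
  Position 1: "ac" => MATCH
  Position 2: "cb" => no
  Position 3: "bb" => no
  Position 4: "ba" => no
  Position 5: "ab" => no
  Position 6: "bc" => no
  Position 7: "ca" => no
  Position 8: "aa" => no
Total occurrences: 1

1


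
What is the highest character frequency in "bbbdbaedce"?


Input: bbbdbaedce
Character counts:
  'a': 1
  'b': 4
  'c': 1
  'd': 2
  'e': 2
Maximum frequency: 4

4


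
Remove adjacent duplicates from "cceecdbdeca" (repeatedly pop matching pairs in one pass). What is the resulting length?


Input: cceecdbdeca
Stack-based adjacent duplicate removal:
  Read 'c': push. Stack: c
  Read 'c': matches stack top 'c' => pop. Stack: (empty)
  Read 'e': push. Stack: e
  Read 'e': matches stack top 'e' => pop. Stack: (empty)
  Read 'c': push. Stack: c
  Read 'd': push. Stack: cd
  Read 'b': push. Stack: cdb
  Read 'd': push. Stack: cdbd
  Read 'e': push. Stack: cdbde
  Read 'c': push. Stack: cdbdec
  Read 'a': push. Stack: cdbdeca
Final stack: "cdbdeca" (length 7)

7


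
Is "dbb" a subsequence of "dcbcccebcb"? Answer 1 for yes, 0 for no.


Check if "dbb" is a subsequence of "dcbcccebcb"
Greedy scan:
  Position 0 ('d'): matches sub[0] = 'd'
  Position 1 ('c'): no match needed
  Position 2 ('b'): matches sub[1] = 'b'
  Position 3 ('c'): no match needed
  Position 4 ('c'): no match needed
  Position 5 ('c'): no match needed
  Position 6 ('e'): no match needed
  Position 7 ('b'): matches sub[2] = 'b'
  Position 8 ('c'): no match needed
  Position 9 ('b'): no match needed
All 3 characters matched => is a subsequence

1


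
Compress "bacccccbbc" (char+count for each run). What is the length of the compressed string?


Input: bacccccbbc
Runs:
  'b' x 1 => "b1"
  'a' x 1 => "a1"
  'c' x 5 => "c5"
  'b' x 2 => "b2"
  'c' x 1 => "c1"
Compressed: "b1a1c5b2c1"
Compressed length: 10

10


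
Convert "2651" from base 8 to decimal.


Input: "2651" in base 8
Positional expansion:
  Digit '2' (value 2) x 8^3 = 1024
  Digit '6' (value 6) x 8^2 = 384
  Digit '5' (value 5) x 8^1 = 40
  Digit '1' (value 1) x 8^0 = 1
Sum = 1449

1449


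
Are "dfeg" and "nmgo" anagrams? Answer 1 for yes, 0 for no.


Strings: "dfeg", "nmgo"
Sorted first:  defg
Sorted second: gmno
Differ at position 0: 'd' vs 'g' => not anagrams

0


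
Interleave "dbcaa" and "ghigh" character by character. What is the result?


Interleaving "dbcaa" and "ghigh":
  Position 0: 'd' from first, 'g' from second => "dg"
  Position 1: 'b' from first, 'h' from second => "bh"
  Position 2: 'c' from first, 'i' from second => "ci"
  Position 3: 'a' from first, 'g' from second => "ag"
  Position 4: 'a' from first, 'h' from second => "ah"
Result: dgbhciagah

dgbhciagah


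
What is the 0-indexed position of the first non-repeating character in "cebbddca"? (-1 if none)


Input: cebbddca
Character frequencies:
  'a': 1
  'b': 2
  'c': 2
  'd': 2
  'e': 1
Scanning left to right for freq == 1:
  Position 0 ('c'): freq=2, skip
  Position 1 ('e'): unique! => answer = 1

1


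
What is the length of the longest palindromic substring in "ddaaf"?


Input: "ddaaf"
Checking substrings for palindromes:
  [0:2] "dd" (len 2) => palindrome
  [2:4] "aa" (len 2) => palindrome
Longest palindromic substring: "dd" with length 2

2


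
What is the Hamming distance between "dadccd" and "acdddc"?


Comparing "dadccd" and "acdddc" position by position:
  Position 0: 'd' vs 'a' => differ
  Position 1: 'a' vs 'c' => differ
  Position 2: 'd' vs 'd' => same
  Position 3: 'c' vs 'd' => differ
  Position 4: 'c' vs 'd' => differ
  Position 5: 'd' vs 'c' => differ
Total differences (Hamming distance): 5

5


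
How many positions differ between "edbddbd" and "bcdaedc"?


Comparing "edbddbd" and "bcdaedc" position by position:
  Position 0: 'e' vs 'b' => DIFFER
  Position 1: 'd' vs 'c' => DIFFER
  Position 2: 'b' vs 'd' => DIFFER
  Position 3: 'd' vs 'a' => DIFFER
  Position 4: 'd' vs 'e' => DIFFER
  Position 5: 'b' vs 'd' => DIFFER
  Position 6: 'd' vs 'c' => DIFFER
Positions that differ: 7

7


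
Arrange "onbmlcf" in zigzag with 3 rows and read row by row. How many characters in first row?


Zigzag "onbmlcf" into 3 rows:
Placing characters:
  'o' => row 0
  'n' => row 1
  'b' => row 2
  'm' => row 1
  'l' => row 0
  'c' => row 1
  'f' => row 2
Rows:
  Row 0: "ol"
  Row 1: "nmc"
  Row 2: "bf"
First row length: 2

2


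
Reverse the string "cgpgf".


Input: cgpgf
Reading characters right to left:
  Position 4: 'f'
  Position 3: 'g'
  Position 2: 'p'
  Position 1: 'g'
  Position 0: 'c'
Reversed: fgpgc

fgpgc


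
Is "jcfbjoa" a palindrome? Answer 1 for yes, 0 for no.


Input: jcfbjoa
Reversed: aojbfcj
  Compare pos 0 ('j') with pos 6 ('a'): MISMATCH
  Compare pos 1 ('c') with pos 5 ('o'): MISMATCH
  Compare pos 2 ('f') with pos 4 ('j'): MISMATCH
Result: not a palindrome

0


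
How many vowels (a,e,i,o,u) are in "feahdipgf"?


Input: feahdipgf
Checking each character:
  'f' at position 0: consonant
  'e' at position 1: vowel (running total: 1)
  'a' at position 2: vowel (running total: 2)
  'h' at position 3: consonant
  'd' at position 4: consonant
  'i' at position 5: vowel (running total: 3)
  'p' at position 6: consonant
  'g' at position 7: consonant
  'f' at position 8: consonant
Total vowels: 3

3


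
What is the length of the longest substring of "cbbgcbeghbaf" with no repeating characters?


Input: "cbbgcbeghbaf"
Sliding window (track last position of each char):
  Position 0 ('c'): window [0,0] length 1 -- new best
  Position 1 ('b'): window [0,1] length 2 -- new best
  Position 2 ('b'): repeat (last at 1), move window start to 2
  Position 2 ('b'): window [2,2] length 1
  Position 3 ('g'): window [2,3] length 2
  Position 4 ('c'): window [2,4] length 3 -- new best
  Position 5 ('b'): repeat (last at 2), move window start to 3
  Position 5 ('b'): window [3,5] length 3
  Position 6 ('e'): window [3,6] length 4 -- new best
  Position 7 ('g'): repeat (last at 3), move window start to 4
  Position 7 ('g'): window [4,7] length 4
  Position 8 ('h'): window [4,8] length 5 -- new best
  Position 9 ('b'): repeat (last at 5), move window start to 6
  Position 9 ('b'): window [6,9] length 4
  Position 10 ('a'): window [6,10] length 5
  Position 11 ('f'): window [6,11] length 6 -- new best
Longest substring with no repeats: "eghbaf" with length 6

6


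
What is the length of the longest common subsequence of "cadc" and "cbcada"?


LCS of "cadc" and "cbcada"
DP table:
           c    b    c    a    d    a
      0    0    0    0    0    0    0
  c   0    1    1    1    1    1    1
  a   0    1    1    1    2    2    2
  d   0    1    1    1    2    3    3
  c   0    1    1    2    2    3    3
LCS length = dp[4][6] = 3

3


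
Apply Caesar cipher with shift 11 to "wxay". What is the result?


Caesar cipher: shift "wxay" by 11
  'w' (pos 22) + 11 = pos 7 = 'h'
  'x' (pos 23) + 11 = pos 8 = 'i'
  'a' (pos 0) + 11 = pos 11 = 'l'
  'y' (pos 24) + 11 = pos 9 = 'j'
Result: hilj

hilj


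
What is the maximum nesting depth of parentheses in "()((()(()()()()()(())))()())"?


Input: "()((()(()()()()()(())))()())"
Tracking depth:
  Position 0 '(': depth becomes 1
  Position 1 ')': depth becomes 0
  Position 2 '(': depth becomes 1
  Position 3 '(': depth becomes 2
  Position 4 '(': depth becomes 3
  Position 5 ')': depth becomes 2
  Position 6 '(': depth becomes 3
  Position 7 '(': depth becomes 4
  Position 8 ')': depth becomes 3
  Position 9 '(': depth becomes 4
  Position 10 ')': depth becomes 3
  Position 11 '(': depth becomes 4
  Position 12 ')': depth becomes 3
  Position 13 '(': depth becomes 4
  Position 14 ')': depth becomes 3
  Position 15 '(': depth becomes 4
  Position 16 ')': depth becomes 3
  Position 17 '(': depth becomes 4
  Position 18 '(': depth becomes 5
  Position 19 ')': depth becomes 4
  Position 20 ')': depth becomes 3
  Position 21 ')': depth becomes 2
  Position 22 ')': depth becomes 1
  Position 23 '(': depth becomes 2
  Position 24 ')': depth becomes 1
  Position 25 '(': depth becomes 2
  Position 26 ')': depth becomes 1
  Position 27 ')': depth becomes 0
Maximum depth reached: 5

5


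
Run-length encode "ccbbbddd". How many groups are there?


Input: ccbbbddd
Scanning for consecutive runs:
  Group 1: 'c' x 2 (positions 0-1)
  Group 2: 'b' x 3 (positions 2-4)
  Group 3: 'd' x 3 (positions 5-7)
Total groups: 3

3


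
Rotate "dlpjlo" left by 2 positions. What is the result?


Input: "dlpjlo", rotate left by 2
First 2 characters: "dl"
Remaining characters: "pjlo"
Concatenate remaining + first: "pjlo" + "dl" = "pjlodl"

pjlodl


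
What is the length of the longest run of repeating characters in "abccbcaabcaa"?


Input: "abccbcaabcaa"
Scanning for longest run:
  Position 1 ('b'): new char, reset run to 1
  Position 2 ('c'): new char, reset run to 1
  Position 3 ('c'): continues run of 'c', length=2
  Position 4 ('b'): new char, reset run to 1
  Position 5 ('c'): new char, reset run to 1
  Position 6 ('a'): new char, reset run to 1
  Position 7 ('a'): continues run of 'a', length=2
  Position 8 ('b'): new char, reset run to 1
  Position 9 ('c'): new char, reset run to 1
  Position 10 ('a'): new char, reset run to 1
  Position 11 ('a'): continues run of 'a', length=2
Longest run: 'c' with length 2

2
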